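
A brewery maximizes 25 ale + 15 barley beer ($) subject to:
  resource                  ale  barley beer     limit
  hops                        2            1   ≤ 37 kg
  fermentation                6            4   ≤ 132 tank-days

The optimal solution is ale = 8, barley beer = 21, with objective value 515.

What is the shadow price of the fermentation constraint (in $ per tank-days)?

2.5

Check each constraint at x*: hops 37/37 (tight); fermentation 132/132 (tight).
The binding rows give the dual system: 2·y_hops + 6·y_fermentation = 25 and 1·y_hops + 4·y_fermentation = 15.
Solving: y_hops = 5, y_fermentation = 2.5.
Shadow price of fermentation = 2.5.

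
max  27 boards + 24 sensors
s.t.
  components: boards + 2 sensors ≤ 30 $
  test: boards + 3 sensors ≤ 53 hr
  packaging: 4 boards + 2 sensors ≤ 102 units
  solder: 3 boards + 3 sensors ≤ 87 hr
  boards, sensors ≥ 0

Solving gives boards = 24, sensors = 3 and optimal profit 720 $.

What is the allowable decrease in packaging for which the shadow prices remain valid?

72

Binding constraints: components, packaging. The basis is B = [[1,2],[4,2]] with det -6.
Per unit decrease in packaging, x* moves by d = (-0.3333, 0.1667).
The basis stays optimal until boards reaches 0; allowable decrease = 72 units.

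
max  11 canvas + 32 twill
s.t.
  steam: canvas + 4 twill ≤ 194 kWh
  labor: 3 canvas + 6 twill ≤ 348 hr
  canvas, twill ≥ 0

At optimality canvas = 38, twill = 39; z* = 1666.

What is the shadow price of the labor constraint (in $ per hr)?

2

Check each constraint at x*: steam 194/194 (tight); labor 348/348 (tight).
From A_Bᵀ y = c: 1·y_steam + 3·y_labor = 11; 4·y_steam + 6·y_labor = 32.
This yields shadow prices y_steam = 5, y_labor = 2.
Shadow price of labor = 2.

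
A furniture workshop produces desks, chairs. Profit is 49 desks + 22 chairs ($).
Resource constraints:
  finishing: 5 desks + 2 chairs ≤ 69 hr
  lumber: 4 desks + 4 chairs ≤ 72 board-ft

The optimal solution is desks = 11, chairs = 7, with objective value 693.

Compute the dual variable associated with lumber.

Both finishing and lumber are binding at x*.
The binding rows give the dual system: 5·y_finishing + 4·y_lumber = 49 and 2·y_finishing + 4·y_lumber = 22.
This yields shadow prices y_finishing = 9, y_lumber = 1.
Shadow price of lumber = 1.

1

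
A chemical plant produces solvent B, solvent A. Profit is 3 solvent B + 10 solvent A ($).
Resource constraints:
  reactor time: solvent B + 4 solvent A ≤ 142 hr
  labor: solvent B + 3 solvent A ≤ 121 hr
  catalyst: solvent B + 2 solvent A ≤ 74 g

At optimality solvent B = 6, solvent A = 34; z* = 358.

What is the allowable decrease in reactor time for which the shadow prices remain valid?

68

Binding constraints: reactor time, catalyst. The basis is B = [[1,4],[1,2]] with det -2.
Per unit decrease in reactor time, x* moves by d = (1, -0.5).
The basis stays optimal until solvent A reaches 0; allowable decrease = 68 hr.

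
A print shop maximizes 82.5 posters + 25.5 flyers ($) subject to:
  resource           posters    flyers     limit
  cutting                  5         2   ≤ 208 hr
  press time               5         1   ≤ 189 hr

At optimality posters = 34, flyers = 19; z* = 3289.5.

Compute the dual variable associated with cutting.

9

At the optimum: cutting uses 208 of 208 (binding); press time uses 189 of 189 (binding).
From A_Bᵀ y = c: 5·y_cutting + 5·y_press time = 82.5; 2·y_cutting + 1·y_press time = 25.5.
→ y_cutting = 9 and y_press time = 7.5.
Shadow price of cutting = 9.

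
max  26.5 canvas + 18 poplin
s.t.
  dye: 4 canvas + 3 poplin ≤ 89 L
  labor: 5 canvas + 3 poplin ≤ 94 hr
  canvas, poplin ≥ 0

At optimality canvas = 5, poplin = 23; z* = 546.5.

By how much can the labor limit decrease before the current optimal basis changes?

5

Binding constraints: dye, labor. The basis is B = [[4,3],[5,3]] with det -3.
Per unit decrease in labor, x* moves by d = (-1, 1.3333).
The basis stays optimal until canvas reaches 0; allowable decrease = 5 hr.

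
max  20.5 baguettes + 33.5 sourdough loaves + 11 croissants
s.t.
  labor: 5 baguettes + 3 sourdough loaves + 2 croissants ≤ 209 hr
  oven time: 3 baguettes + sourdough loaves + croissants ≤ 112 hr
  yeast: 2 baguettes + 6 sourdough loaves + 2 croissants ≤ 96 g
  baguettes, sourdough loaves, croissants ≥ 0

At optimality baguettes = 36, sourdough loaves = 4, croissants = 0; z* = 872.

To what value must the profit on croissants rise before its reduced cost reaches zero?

Check each constraint at x*: labor 192/209 (slack 17); oven time 112/112 (tight); yeast 96/96 (tight).
Since labor is not tight, its dual is 0.
From A_Bᵀ y = c: 3·y_oven time + 2·y_yeast = 20.5; 1·y_oven time + 6·y_yeast = 33.5.
This yields shadow prices y_oven time = 3.5, y_yeast = 5.
croissants enters the basis when its profit ≥ yᵀa₃ = 3.5·1 + 5·2 = 13.5.

13.5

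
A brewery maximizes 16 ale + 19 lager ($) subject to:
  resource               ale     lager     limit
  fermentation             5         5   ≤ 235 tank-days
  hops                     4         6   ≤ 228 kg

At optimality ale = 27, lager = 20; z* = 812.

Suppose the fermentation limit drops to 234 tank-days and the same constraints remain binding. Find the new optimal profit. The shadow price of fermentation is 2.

810

Δb = -1, so new z* = 812 + (2)·(-1) = 812 − 2 = 810.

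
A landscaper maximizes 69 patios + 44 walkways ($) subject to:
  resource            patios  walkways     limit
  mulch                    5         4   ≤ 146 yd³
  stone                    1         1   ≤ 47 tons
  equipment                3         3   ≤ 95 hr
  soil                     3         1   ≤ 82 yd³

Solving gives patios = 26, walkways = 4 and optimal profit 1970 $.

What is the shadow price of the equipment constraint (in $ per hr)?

0

At the optimum: mulch uses 146 of 146 (binding); stone uses 30 of 47 (slack = 17); equipment uses 90 of 95 (slack = 5); soil uses 82 of 82 (binding).
Since stone, equipment are not tight, their duals are 0.
The binding rows give the dual system: 5·y_mulch + 3·y_soil = 69 and 4·y_mulch + 1·y_soil = 44.
This yields shadow prices y_mulch = 9, y_soil = 8.
Shadow price of equipment = 0.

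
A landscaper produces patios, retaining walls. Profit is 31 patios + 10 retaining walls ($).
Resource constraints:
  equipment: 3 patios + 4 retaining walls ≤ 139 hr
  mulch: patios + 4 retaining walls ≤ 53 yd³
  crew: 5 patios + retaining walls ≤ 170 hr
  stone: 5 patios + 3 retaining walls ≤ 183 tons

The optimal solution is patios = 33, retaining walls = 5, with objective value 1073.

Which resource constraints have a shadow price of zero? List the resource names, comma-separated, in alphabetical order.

equipment, stone

equipment: 119/139 (slack 20)
mulch: 53/53 (binding)
crew: 170/170 (binding)
stone: 180/183 (slack 3)
By complementary slackness, a constraint with positive slack has shadow price 0 → equipment, stone.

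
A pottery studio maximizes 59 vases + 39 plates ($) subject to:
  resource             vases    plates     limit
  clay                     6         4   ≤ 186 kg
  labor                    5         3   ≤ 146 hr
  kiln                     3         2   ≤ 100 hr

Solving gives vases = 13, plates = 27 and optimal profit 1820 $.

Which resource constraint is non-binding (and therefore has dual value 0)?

kiln

clay: 186/186 (binding)
labor: 146/146 (binding)
kiln: 93/100 (slack 7)
By complementary slackness, a constraint with positive slack has shadow price 0 → kiln.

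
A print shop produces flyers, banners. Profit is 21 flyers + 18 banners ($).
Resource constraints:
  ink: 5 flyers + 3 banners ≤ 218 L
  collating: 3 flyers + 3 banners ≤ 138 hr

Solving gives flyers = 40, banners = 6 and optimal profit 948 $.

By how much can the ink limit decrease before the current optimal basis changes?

80

Binding constraints: ink, collating. The basis is B = [[5,3],[3,3]] with det 6.
Per unit decrease in ink, x* moves by d = (-0.5, 0.5).
The basis stays optimal until flyers reaches 0; allowable decrease = 80 L.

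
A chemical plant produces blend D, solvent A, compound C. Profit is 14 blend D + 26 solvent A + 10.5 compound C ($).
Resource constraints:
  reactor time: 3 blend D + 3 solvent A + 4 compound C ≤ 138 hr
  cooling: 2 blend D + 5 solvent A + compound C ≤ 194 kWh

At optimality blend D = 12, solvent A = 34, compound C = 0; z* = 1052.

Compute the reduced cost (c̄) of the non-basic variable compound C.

At the optimum: reactor time uses 138 of 138 (binding); cooling uses 194 of 194 (binding).
Dual feasibility on the basic columns requires 3·y_reactor time + 2·y_cooling = 14, 3·y_reactor time + 5·y_cooling = 26.
This yields shadow prices y_reactor time = 2, y_cooling = 4.
Reduced cost of compound C: c₃ − yᵀa₃ = 10.5 − (2·4 + 4·1) = 10.5 − 12 = -1.5.

-1.5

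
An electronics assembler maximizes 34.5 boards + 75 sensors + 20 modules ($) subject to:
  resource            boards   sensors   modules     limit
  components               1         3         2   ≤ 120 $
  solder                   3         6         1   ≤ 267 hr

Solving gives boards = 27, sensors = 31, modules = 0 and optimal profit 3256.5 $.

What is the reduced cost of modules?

-1.5

Check each constraint at x*: components 120/120 (tight); solder 267/267 (tight).
Dual feasibility on the basic columns requires 1·y_components + 3·y_solder = 34.5, 3·y_components + 6·y_solder = 75.
This yields shadow prices y_components = 6, y_solder = 9.5.
Reduced cost of modules: c₃ − yᵀa₃ = 20 − (6·2 + 9.5·1) = 20 − 21.5 = -1.5.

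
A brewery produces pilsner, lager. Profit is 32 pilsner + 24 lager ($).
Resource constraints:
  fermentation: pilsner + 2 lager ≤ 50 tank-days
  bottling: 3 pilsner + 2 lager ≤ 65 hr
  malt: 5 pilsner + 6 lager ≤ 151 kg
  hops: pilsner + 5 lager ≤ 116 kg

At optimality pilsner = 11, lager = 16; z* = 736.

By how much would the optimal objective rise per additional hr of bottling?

9

Check each constraint at x*: fermentation 43/50 (slack 7); bottling 65/65 (tight); malt 151/151 (tight); hops 91/116 (slack 25).
Slack constraints have shadow price 0 (complementary slackness).
The binding rows give the dual system: 3·y_bottling + 5·y_malt = 32 and 2·y_bottling + 6·y_malt = 24.
→ y_bottling = 9 and y_malt = 1.
Shadow price of bottling = 9.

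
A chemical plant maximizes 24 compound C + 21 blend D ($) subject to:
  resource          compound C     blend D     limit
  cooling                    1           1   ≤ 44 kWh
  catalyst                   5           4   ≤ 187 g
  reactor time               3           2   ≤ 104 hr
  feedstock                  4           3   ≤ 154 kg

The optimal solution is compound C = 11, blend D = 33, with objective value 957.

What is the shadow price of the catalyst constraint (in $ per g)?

3

At the optimum: cooling uses 44 of 44 (binding); catalyst uses 187 of 187 (binding); reactor time uses 99 of 104 (slack = 5); feedstock uses 143 of 154 (slack = 11).
Since reactor time, feedstock are not tight, their duals are 0.
From A_Bᵀ y = c: 1·y_cooling + 5·y_catalyst = 24; 1·y_cooling + 4·y_catalyst = 21.
→ y_cooling = 9 and y_catalyst = 3.
Shadow price of catalyst = 3.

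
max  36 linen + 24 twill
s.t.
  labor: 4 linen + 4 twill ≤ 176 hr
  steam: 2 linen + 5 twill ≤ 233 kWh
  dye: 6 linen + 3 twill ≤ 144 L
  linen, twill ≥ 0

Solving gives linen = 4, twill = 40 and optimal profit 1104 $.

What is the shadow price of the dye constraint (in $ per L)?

4

At the optimum: labor uses 176 of 176 (binding); steam uses 208 of 233 (slack = 25); dye uses 144 of 144 (binding).
Slack constraints have shadow price 0 (complementary slackness).
Dual feasibility on the basic columns requires 4·y_labor + 6·y_dye = 36, 4·y_labor + 3·y_dye = 24.
Solving: y_labor = 3, y_dye = 4.
Shadow price of dye = 4.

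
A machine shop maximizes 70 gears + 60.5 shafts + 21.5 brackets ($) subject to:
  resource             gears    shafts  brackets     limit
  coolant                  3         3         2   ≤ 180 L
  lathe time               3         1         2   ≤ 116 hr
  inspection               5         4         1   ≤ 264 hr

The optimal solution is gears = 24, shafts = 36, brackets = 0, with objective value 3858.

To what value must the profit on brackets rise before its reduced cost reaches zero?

Binding: coolant and inspection. Non-binding: lathe time (8 unused).
By complementary slackness, y = 0 for the non-binding constraint.
From A_Bᵀ y = c: 3·y_coolant + 5·y_inspection = 70; 3·y_coolant + 4·y_inspection = 60.5.
→ y_coolant = 7.5 and y_inspection = 9.5.
brackets enters the basis when its profit ≥ yᵀa₃ = 7.5·2 + 9.5·1 = 24.5.

24.5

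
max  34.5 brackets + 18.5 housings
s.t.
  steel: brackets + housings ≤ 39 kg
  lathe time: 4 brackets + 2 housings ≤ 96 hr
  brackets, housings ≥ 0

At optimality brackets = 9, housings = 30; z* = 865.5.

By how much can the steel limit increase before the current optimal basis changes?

9

Binding constraints: steel, lathe time. The basis is B = [[1,1],[4,2]] with det -2.
Per unit increase in steel, x* moves by d = (-1, 2).
The basis stays optimal until brackets reaches 0; allowable increase = 9 kg.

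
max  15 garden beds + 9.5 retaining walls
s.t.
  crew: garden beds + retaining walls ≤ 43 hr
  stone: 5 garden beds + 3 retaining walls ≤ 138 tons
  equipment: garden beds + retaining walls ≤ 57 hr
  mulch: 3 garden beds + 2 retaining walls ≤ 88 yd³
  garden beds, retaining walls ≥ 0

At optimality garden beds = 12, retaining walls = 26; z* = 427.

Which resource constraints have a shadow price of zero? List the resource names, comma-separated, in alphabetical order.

crew, equipment

crew: 38/43 (slack 5)
stone: 138/138 (binding)
equipment: 38/57 (slack 19)
mulch: 88/88 (binding)
By complementary slackness, a constraint with positive slack has shadow price 0 → crew, equipment.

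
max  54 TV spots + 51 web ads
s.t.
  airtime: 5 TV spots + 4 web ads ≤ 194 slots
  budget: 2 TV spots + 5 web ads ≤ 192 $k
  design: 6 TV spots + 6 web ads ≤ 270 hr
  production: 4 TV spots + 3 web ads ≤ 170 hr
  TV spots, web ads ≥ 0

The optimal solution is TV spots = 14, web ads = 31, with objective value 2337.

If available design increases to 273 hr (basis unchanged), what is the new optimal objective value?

Binding: airtime and design. Non-binding: budget (9 unused), production (21 unused).
Slack constraints have shadow price 0 (complementary slackness).
The binding rows give the dual system: 5·y_airtime + 6·y_design = 54 and 4·y_airtime + 6·y_design = 51.
Solving: y_airtime = 3, y_design = 6.5.
Δz = y_design·Δb = 6.5 × (3) = 19.5, so new z* = 2337 + 19.5 = 2356.5.

2356.5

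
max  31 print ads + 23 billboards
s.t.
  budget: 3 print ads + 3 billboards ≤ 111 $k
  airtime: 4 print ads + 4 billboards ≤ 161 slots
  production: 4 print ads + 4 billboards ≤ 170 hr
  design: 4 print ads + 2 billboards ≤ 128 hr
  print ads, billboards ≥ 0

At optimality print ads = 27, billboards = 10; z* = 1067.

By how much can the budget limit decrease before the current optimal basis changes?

Binding constraints: budget, design. The basis is B = [[3,3],[4,2]] with det -6.
Per unit decrease in budget, x* moves by d = (0.3333, -0.6667).
The basis stays optimal until billboards reaches 0; allowable decrease = 15 $k.

15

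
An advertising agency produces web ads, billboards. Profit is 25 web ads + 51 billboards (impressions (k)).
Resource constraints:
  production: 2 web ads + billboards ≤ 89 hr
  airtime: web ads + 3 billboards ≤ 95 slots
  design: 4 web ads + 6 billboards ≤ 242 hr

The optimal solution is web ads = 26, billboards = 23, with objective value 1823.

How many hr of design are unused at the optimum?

design used = 4·26 + 6·23 = 242; slack = 242 − 242 = 0.

0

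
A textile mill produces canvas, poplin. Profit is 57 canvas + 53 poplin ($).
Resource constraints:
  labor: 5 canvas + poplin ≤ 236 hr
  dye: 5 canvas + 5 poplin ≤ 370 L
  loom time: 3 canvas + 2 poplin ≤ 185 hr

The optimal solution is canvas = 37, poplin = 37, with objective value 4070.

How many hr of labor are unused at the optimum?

14

labor used = 5·37 + 1·37 = 222; slack = 236 − 222 = 14.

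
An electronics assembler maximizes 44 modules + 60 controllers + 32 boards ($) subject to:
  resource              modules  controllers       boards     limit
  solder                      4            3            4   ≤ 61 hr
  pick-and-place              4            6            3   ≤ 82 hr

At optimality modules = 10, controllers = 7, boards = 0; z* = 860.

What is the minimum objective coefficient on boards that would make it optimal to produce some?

35

Check each constraint at x*: solder 61/61 (tight); pick-and-place 82/82 (tight).
The binding rows give the dual system: 4·y_solder + 4·y_pick-and-place = 44 and 3·y_solder + 6·y_pick-and-place = 60.
→ y_solder = 2 and y_pick-and-place = 9.
boards enters the basis when its profit ≥ yᵀa₃ = 2·4 + 9·3 = 35.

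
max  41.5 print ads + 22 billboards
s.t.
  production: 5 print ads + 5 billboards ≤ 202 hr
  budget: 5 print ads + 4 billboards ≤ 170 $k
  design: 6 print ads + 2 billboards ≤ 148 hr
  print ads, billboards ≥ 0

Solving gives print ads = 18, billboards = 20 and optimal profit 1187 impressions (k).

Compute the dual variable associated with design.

Binding: budget and design. Non-binding: production (12 unused).
By complementary slackness, y = 0 for the non-binding constraint.
From A_Bᵀ y = c: 5·y_budget + 6·y_design = 41.5; 4·y_budget + 2·y_design = 22.
This yields shadow prices y_budget = 3.5, y_design = 4.
Shadow price of design = 4.

4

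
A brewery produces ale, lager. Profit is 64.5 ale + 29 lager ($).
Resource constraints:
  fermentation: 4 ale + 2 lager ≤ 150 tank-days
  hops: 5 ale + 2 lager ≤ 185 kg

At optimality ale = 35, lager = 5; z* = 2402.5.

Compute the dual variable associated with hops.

Check each constraint at x*: fermentation 150/150 (tight); hops 185/185 (tight).
Dual feasibility on the basic columns requires 4·y_fermentation + 5·y_hops = 64.5, 2·y_fermentation + 2·y_hops = 29.
Solving: y_fermentation = 8, y_hops = 6.5.
Shadow price of hops = 6.5.

6.5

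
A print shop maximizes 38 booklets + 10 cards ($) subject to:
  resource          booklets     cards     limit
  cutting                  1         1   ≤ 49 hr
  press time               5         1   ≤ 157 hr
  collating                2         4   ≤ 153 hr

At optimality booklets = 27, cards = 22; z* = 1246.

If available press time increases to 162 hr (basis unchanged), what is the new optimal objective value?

Check each constraint at x*: cutting 49/49 (tight); press time 157/157 (tight); collating 142/153 (slack 11).
Since collating is not tight, its dual is 0.
From A_Bᵀ y = c: 1·y_cutting + 5·y_press time = 38; 1·y_cutting + 1·y_press time = 10.
→ y_cutting = 3 and y_press time = 7.
Δz = y_press time·Δb = 7 × (5) = 35, so new z* = 1246 + 35 = 1281.

1281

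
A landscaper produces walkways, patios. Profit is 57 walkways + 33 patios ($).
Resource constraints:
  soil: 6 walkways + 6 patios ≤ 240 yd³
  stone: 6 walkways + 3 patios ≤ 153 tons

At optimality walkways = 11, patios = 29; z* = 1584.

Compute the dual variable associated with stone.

At the optimum: soil uses 240 of 240 (binding); stone uses 153 of 153 (binding).
From A_Bᵀ y = c: 6·y_soil + 6·y_stone = 57; 6·y_soil + 3·y_stone = 33.
Solving: y_soil = 1.5, y_stone = 8.
Shadow price of stone = 8.

8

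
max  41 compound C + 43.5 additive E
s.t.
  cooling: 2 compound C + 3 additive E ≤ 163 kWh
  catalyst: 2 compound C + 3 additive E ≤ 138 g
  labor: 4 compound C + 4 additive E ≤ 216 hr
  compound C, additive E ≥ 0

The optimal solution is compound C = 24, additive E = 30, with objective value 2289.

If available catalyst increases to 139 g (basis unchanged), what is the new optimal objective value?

Binding: catalyst and labor. Non-binding: cooling (25 unused).
Slack constraints have shadow price 0 (complementary slackness).
From A_Bᵀ y = c: 2·y_catalyst + 4·y_labor = 41; 3·y_catalyst + 4·y_labor = 43.5.
This yields shadow prices y_catalyst = 2.5, y_labor = 9.
Δz = y_catalyst·Δb = 2.5 × (1) = 2.5, so new z* = 2289 + 2.5 = 2291.5.

2291.5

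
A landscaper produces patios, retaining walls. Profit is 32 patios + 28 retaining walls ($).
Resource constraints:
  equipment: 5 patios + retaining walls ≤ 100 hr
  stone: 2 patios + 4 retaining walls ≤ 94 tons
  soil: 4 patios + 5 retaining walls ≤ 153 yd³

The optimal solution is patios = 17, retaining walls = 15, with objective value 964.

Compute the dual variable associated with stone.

6

Binding: equipment and stone. Non-binding: soil (10 unused).
Slack constraints have shadow price 0 (complementary slackness).
Dual feasibility on the basic columns requires 5·y_equipment + 2·y_stone = 32, 1·y_equipment + 4·y_stone = 28.
This yields shadow prices y_equipment = 4, y_stone = 6.
Shadow price of stone = 6.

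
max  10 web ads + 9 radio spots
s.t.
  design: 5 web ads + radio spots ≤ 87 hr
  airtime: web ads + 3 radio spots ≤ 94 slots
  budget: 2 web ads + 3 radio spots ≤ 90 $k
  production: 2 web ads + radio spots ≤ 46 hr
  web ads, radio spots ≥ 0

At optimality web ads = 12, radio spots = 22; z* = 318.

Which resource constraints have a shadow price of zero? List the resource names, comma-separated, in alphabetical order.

design: 82/87 (slack 5)
airtime: 78/94 (slack 16)
budget: 90/90 (binding)
production: 46/46 (binding)
By complementary slackness, a constraint with positive slack has shadow price 0 → airtime, design.

airtime, design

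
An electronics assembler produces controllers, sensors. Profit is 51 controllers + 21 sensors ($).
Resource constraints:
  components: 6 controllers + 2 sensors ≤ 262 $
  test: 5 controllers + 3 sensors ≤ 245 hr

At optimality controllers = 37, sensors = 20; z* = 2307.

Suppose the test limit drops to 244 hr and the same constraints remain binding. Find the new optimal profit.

2304

Both components and test are binding at x*.
From A_Bᵀ y = c: 6·y_components + 5·y_test = 51; 2·y_components + 3·y_test = 21.
Solving: y_components = 6, y_test = 3.
Δz = y_test·Δb = 3 × (-1) = -3, so new z* = 2307 − 3 = 2304.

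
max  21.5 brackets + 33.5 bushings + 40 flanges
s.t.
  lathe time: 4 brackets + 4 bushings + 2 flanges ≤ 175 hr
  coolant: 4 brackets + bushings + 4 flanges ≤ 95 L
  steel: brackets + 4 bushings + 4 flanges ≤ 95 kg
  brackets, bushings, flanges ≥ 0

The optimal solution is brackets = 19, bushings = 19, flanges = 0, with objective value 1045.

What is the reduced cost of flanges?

Check each constraint at x*: lathe time 152/175 (slack 23); coolant 95/95 (tight); steel 95/95 (tight).
Since lathe time is not tight, its dual is 0.
From A_Bᵀ y = c: 4·y_coolant + 1·y_steel = 21.5; 1·y_coolant + 4·y_steel = 33.5.
This yields shadow prices y_coolant = 3.5, y_steel = 7.5.
Reduced cost of flanges: c₃ − yᵀa₃ = 40 − (3.5·4 + 7.5·4) = 40 − 44 = -4.

-4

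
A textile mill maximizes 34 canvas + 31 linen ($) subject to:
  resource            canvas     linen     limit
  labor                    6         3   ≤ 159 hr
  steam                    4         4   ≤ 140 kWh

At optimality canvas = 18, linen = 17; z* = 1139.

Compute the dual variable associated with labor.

1

At the optimum: labor uses 159 of 159 (binding); steam uses 140 of 140 (binding).
The binding rows give the dual system: 6·y_labor + 4·y_steam = 34 and 3·y_labor + 4·y_steam = 31.
This yields shadow prices y_labor = 1, y_steam = 7.
Shadow price of labor = 1.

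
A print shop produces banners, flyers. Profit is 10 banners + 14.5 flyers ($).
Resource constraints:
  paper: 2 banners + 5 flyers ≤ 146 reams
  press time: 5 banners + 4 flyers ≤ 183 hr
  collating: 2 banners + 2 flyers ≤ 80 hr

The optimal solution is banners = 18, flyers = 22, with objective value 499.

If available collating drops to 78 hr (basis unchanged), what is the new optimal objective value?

Binding: paper and collating. Non-binding: press time (5 unused).
Since press time is not tight, its dual is 0.
The binding rows give the dual system: 2·y_paper + 2·y_collating = 10 and 5·y_paper + 2·y_collating = 14.5.
Solving: y_paper = 1.5, y_collating = 3.5.
Δz = y_collating·Δb = 3.5 × (-2) = -7, so new z* = 499 − 7 = 492.

492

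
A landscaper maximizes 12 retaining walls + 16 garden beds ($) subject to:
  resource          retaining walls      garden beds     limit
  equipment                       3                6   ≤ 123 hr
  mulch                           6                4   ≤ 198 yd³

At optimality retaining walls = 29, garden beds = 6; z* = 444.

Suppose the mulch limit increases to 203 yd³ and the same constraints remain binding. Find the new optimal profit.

Check each constraint at x*: equipment 123/123 (tight); mulch 198/198 (tight).
Dual feasibility on the basic columns requires 3·y_equipment + 6·y_mulch = 12, 6·y_equipment + 4·y_mulch = 16.
Solving: y_equipment = 2, y_mulch = 1.
Δz = y_mulch·Δb = 1 × (5) = 5, so new z* = 444 + 5 = 449.

449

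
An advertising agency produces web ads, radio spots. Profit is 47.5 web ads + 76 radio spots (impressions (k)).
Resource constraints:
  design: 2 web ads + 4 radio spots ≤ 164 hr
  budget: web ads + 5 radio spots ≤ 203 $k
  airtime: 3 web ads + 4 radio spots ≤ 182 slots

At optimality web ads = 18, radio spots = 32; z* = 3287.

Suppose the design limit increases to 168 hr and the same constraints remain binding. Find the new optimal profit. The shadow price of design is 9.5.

3325

Δb = 4, so new z* = 3287 + (9.5)·(4) = 3287 + 38 = 3325.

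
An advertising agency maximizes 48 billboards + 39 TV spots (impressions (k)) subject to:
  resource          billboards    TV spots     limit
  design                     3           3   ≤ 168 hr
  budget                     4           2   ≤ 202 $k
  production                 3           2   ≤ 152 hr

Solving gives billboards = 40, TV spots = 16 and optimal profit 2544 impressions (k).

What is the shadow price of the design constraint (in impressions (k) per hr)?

At the optimum: design uses 168 of 168 (binding); budget uses 192 of 202 (slack = 10); production uses 152 of 152 (binding).
By complementary slackness, y = 0 for the non-binding constraint.
Dual feasibility on the basic columns requires 3·y_design + 3·y_production = 48, 3·y_design + 2·y_production = 39.
→ y_design = 7 and y_production = 9.
Shadow price of design = 7.

7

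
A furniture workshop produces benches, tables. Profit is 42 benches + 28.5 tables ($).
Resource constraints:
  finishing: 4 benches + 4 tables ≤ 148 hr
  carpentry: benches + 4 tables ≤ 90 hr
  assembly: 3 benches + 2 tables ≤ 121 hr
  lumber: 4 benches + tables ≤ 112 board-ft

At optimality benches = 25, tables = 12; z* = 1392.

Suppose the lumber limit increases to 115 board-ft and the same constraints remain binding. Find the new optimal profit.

At the optimum: finishing uses 148 of 148 (binding); carpentry uses 73 of 90 (slack = 17); assembly uses 99 of 121 (slack = 22); lumber uses 112 of 112 (binding).
By complementary slackness, y = 0 for the non-binding constraints.
Dual feasibility on the basic columns requires 4·y_finishing + 4·y_lumber = 42, 4·y_finishing + 1·y_lumber = 28.5.
This yields shadow prices y_finishing = 6, y_lumber = 4.5.
Δz = y_lumber·Δb = 4.5 × (3) = 13.5, so new z* = 1392 + 13.5 = 1405.5.

1405.5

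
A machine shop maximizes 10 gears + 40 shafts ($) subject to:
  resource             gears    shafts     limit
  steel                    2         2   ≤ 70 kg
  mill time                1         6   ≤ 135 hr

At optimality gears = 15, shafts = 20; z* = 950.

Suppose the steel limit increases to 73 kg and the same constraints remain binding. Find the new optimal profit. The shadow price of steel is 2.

Δb = 3, so new z* = 950 + (2)·(3) = 950 + 6 = 956.

956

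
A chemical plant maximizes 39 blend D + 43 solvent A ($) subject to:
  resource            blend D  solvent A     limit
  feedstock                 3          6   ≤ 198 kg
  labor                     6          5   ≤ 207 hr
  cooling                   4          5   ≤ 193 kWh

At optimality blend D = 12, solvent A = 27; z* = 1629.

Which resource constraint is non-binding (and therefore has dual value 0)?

cooling

feedstock: 198/198 (binding)
labor: 207/207 (binding)
cooling: 183/193 (slack 10)
By complementary slackness, a constraint with positive slack has shadow price 0 → cooling.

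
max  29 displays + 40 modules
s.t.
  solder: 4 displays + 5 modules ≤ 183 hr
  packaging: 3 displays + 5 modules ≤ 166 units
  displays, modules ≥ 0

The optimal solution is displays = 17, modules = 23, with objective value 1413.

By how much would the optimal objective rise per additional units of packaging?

3

At the optimum: solder uses 183 of 183 (binding); packaging uses 166 of 166 (binding).
Dual feasibility on the basic columns requires 4·y_solder + 3·y_packaging = 29, 5·y_solder + 5·y_packaging = 40.
→ y_solder = 5 and y_packaging = 3.
Shadow price of packaging = 3.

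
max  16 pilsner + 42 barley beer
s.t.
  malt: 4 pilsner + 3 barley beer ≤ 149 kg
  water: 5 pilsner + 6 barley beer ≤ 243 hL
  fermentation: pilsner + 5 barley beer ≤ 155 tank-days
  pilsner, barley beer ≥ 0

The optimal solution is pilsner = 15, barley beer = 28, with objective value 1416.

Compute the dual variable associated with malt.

0

At the optimum: malt uses 144 of 149 (slack = 5); water uses 243 of 243 (binding); fermentation uses 155 of 155 (binding).
Slack constraints have shadow price 0 (complementary slackness).
Dual feasibility on the basic columns requires 5·y_water + 1·y_fermentation = 16, 6·y_water + 5·y_fermentation = 42.
Solving: y_water = 2, y_fermentation = 6.
Shadow price of malt = 0.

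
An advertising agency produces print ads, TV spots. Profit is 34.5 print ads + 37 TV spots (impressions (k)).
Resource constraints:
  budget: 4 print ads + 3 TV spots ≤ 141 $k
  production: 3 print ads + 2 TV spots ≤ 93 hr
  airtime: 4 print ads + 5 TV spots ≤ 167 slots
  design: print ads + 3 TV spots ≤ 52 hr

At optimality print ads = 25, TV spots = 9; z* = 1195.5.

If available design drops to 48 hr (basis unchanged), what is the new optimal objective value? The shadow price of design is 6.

Δb = -4, so new z* = 1195.5 + (6)·(-4) = 1195.5 − 24 = 1171.5.

1171.5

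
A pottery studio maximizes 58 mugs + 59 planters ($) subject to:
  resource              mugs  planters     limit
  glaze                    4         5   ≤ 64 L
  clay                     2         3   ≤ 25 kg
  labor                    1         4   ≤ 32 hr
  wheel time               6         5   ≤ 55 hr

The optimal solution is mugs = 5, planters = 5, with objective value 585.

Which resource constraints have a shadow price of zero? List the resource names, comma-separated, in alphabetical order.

glaze, labor

glaze: 45/64 (slack 19)
clay: 25/25 (binding)
labor: 25/32 (slack 7)
wheel time: 55/55 (binding)
By complementary slackness, a constraint with positive slack has shadow price 0 → glaze, labor.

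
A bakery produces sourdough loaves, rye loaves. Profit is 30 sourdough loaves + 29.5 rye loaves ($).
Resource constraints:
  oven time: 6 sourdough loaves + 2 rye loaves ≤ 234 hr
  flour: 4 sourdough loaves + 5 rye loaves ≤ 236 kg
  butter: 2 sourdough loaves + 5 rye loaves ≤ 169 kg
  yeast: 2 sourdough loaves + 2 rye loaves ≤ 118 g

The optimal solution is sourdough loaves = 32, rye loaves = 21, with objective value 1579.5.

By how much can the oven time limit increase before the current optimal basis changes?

Binding constraints: oven time, butter. The basis is B = [[6,2],[2,5]] with det 26.
Per unit increase in oven time, x* moves by d = (0.1923, -0.0769).
The basis stays optimal until flour becomes binding; allowable increase = 7.8 hr.

7.8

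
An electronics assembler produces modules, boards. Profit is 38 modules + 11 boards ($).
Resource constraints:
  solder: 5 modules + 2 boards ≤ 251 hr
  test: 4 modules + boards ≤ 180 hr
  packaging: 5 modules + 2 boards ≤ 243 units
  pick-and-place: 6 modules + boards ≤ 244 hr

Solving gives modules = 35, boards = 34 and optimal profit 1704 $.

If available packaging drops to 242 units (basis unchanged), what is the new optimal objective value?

Check each constraint at x*: solder 243/251 (slack 8); test 174/180 (slack 6); packaging 243/243 (tight); pick-and-place 244/244 (tight).
By complementary slackness, y = 0 for the non-binding constraints.
Dual feasibility on the basic columns requires 5·y_packaging + 6·y_pick-and-place = 38, 2·y_packaging + 1·y_pick-and-place = 11.
This yields shadow prices y_packaging = 4, y_pick-and-place = 3.
Δz = y_packaging·Δb = 4 × (-1) = -4, so new z* = 1704 − 4 = 1700.

1700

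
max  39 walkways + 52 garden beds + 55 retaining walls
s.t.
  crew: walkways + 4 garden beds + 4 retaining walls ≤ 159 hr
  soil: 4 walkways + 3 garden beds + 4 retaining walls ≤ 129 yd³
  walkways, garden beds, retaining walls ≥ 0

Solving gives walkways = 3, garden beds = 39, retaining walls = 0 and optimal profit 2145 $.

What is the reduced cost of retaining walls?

-5

At the optimum: crew uses 159 of 159 (binding); soil uses 129 of 129 (binding).
The binding rows give the dual system: 1·y_crew + 4·y_soil = 39 and 4·y_crew + 3·y_soil = 52.
→ y_crew = 7 and y_soil = 8.
Reduced cost of retaining walls: c₃ − yᵀa₃ = 55 − (7·4 + 8·4) = 55 − 60 = -5.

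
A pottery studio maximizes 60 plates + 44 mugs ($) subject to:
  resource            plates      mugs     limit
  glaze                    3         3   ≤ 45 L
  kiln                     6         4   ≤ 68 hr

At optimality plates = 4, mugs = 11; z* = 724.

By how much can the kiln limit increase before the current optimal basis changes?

22

Binding constraints: glaze, kiln. The basis is B = [[3,3],[6,4]] with det -6.
Per unit increase in kiln, x* moves by d = (0.5, -0.5).
The basis stays optimal until mugs reaches 0; allowable increase = 22 hr.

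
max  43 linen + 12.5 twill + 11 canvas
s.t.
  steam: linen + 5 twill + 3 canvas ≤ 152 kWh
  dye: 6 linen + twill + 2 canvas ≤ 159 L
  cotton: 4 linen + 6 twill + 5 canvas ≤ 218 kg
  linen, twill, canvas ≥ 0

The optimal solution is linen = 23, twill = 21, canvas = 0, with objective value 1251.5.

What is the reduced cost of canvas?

At the optimum: steam uses 128 of 152 (slack = 24); dye uses 159 of 159 (binding); cotton uses 218 of 218 (binding).
Slack constraints have shadow price 0 (complementary slackness).
The binding rows give the dual system: 6·y_dye + 4·y_cotton = 43 and 1·y_dye + 6·y_cotton = 12.5.
This yields shadow prices y_dye = 6.5, y_cotton = 1.
Reduced cost of canvas: c₃ − yᵀa₃ = 11 − (6.5·2 + 1·5) = 11 − 18 = -7.

-7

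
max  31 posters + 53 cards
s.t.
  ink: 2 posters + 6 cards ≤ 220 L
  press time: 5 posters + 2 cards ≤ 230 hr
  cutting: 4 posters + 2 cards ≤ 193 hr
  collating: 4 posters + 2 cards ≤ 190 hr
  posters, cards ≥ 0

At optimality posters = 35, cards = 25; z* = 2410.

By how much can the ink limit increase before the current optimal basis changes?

350

Binding constraints: ink, collating. The basis is B = [[2,6],[4,2]] with det -20.
Per unit increase in ink, x* moves by d = (-0.1, 0.2).
The basis stays optimal until posters reaches 0; allowable increase = 350 L.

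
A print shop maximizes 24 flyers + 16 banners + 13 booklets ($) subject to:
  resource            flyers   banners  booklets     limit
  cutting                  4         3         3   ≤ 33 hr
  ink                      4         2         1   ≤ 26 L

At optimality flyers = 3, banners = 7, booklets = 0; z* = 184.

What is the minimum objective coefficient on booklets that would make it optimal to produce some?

Check each constraint at x*: cutting 33/33 (tight); ink 26/26 (tight).
Dual feasibility on the basic columns requires 4·y_cutting + 4·y_ink = 24, 3·y_cutting + 2·y_ink = 16.
Solving: y_cutting = 4, y_ink = 2.
booklets enters the basis when its profit ≥ yᵀa₃ = 4·3 + 2·1 = 14.

14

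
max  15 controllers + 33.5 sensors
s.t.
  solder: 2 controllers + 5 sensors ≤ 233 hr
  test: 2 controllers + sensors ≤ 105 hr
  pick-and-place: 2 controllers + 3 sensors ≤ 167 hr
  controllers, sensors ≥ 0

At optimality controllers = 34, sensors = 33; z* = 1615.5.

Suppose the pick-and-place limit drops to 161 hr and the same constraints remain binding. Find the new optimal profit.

At the optimum: solder uses 233 of 233 (binding); test uses 101 of 105 (slack = 4); pick-and-place uses 167 of 167 (binding).
By complementary slackness, y = 0 for the non-binding constraint.
Dual feasibility on the basic columns requires 2·y_solder + 2·y_pick-and-place = 15, 5·y_solder + 3·y_pick-and-place = 33.5.
→ y_solder = 5.5 and y_pick-and-place = 2.
Δz = y_pick-and-place·Δb = 2 × (-6) = -12, so new z* = 1615.5 − 12 = 1603.5.

1603.5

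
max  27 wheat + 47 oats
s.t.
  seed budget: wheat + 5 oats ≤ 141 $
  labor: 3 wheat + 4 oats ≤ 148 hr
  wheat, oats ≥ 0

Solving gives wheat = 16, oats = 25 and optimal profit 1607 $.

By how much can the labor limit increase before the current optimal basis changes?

275

Binding constraints: seed budget, labor. The basis is B = [[1,5],[3,4]] with det -11.
Per unit increase in labor, x* moves by d = (0.4545, -0.0909).
The basis stays optimal until oats reaches 0; allowable increase = 275 hr.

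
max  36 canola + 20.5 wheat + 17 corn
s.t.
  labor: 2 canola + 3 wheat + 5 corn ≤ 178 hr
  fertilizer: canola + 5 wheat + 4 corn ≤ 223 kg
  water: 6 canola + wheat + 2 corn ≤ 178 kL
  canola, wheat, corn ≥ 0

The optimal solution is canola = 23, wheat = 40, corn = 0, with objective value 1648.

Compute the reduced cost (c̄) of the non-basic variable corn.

-6

Binding: fertilizer and water. Non-binding: labor (12 unused).
Since labor is not tight, its dual is 0.
Dual feasibility on the basic columns requires 1·y_fertilizer + 6·y_water = 36, 5·y_fertilizer + 1·y_water = 20.5.
This yields shadow prices y_fertilizer = 3, y_water = 5.5.
Reduced cost of corn: c₃ − yᵀa₃ = 17 − (3·4 + 5.5·2) = 17 − 23 = -6.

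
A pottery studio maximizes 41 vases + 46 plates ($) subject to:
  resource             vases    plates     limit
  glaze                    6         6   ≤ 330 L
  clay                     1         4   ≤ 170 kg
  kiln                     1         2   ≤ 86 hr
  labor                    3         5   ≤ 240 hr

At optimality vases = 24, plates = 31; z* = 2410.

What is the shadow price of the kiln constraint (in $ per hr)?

5

Binding: glaze and kiln. Non-binding: clay (22 unused), labor (13 unused).
Slack constraints have shadow price 0 (complementary slackness).
Dual feasibility on the basic columns requires 6·y_glaze + 1·y_kiln = 41, 6·y_glaze + 2·y_kiln = 46.
→ y_glaze = 6 and y_kiln = 5.
Shadow price of kiln = 5.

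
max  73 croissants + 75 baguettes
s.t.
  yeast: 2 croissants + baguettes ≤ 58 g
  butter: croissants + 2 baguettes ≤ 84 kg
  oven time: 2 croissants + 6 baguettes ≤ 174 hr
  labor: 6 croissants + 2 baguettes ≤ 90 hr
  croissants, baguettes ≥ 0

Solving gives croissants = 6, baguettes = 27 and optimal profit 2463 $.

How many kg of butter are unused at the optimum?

butter used = 1·6 + 2·27 = 60; slack = 84 − 60 = 24.

24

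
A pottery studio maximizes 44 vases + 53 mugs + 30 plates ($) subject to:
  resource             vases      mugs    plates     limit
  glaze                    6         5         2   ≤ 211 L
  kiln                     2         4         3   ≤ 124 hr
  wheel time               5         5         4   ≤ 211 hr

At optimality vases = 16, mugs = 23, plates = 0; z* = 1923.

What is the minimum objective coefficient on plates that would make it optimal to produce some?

At the optimum: glaze uses 211 of 211 (binding); kiln uses 124 of 124 (binding); wheel time uses 195 of 211 (slack = 16).
Since wheel time is not tight, its dual is 0.
The binding rows give the dual system: 6·y_glaze + 2·y_kiln = 44 and 5·y_glaze + 4·y_kiln = 53.
→ y_glaze = 5 and y_kiln = 7.
plates enters the basis when its profit ≥ yᵀa₃ = 5·2 + 7·3 = 31.

31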